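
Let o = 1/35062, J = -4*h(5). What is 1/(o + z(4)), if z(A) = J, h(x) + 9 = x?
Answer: 35062/560993 ≈ 0.062500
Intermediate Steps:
h(x) = -9 + x
J = 16 (J = -4*(-9 + 5) = -4*(-4) = 16)
z(A) = 16
o = 1/35062 ≈ 2.8521e-5
1/(o + z(4)) = 1/(1/35062 + 16) = 1/(560993/35062) = 35062/560993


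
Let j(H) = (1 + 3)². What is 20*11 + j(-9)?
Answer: 236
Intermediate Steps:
j(H) = 16 (j(H) = 4² = 16)
20*11 + j(-9) = 20*11 + 16 = 220 + 16 = 236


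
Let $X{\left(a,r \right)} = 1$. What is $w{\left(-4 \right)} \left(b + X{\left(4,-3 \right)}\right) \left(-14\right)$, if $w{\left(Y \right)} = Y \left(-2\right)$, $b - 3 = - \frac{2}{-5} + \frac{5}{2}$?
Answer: $- \frac{3864}{5} \approx -772.8$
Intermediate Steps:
$b = \frac{59}{10}$ ($b = 3 + \left(- \frac{2}{-5} + \frac{5}{2}\right) = 3 + \left(\left(-2\right) \left(- \frac{1}{5}\right) + 5 \cdot \frac{1}{2}\right) = 3 + \left(\frac{2}{5} + \frac{5}{2}\right) = 3 + \frac{29}{10} = \frac{59}{10} \approx 5.9$)
$w{\left(Y \right)} = - 2 Y$
$w{\left(-4 \right)} \left(b + X{\left(4,-3 \right)}\right) \left(-14\right) = \left(-2\right) \left(-4\right) \left(\frac{59}{10} + 1\right) \left(-14\right) = 8 \cdot \frac{69}{10} \left(-14\right) = \frac{276}{5} \left(-14\right) = - \frac{3864}{5}$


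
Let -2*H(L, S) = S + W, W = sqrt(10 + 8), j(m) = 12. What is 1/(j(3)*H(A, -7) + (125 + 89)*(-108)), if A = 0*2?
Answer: -3845/88704042 + sqrt(2)/29568014 ≈ -4.3299e-5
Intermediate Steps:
W = 3*sqrt(2) (W = sqrt(18) = 3*sqrt(2) ≈ 4.2426)
A = 0
H(L, S) = -3*sqrt(2)/2 - S/2 (H(L, S) = -(S + 3*sqrt(2))/2 = -3*sqrt(2)/2 - S/2)
1/(j(3)*H(A, -7) + (125 + 89)*(-108)) = 1/(12*(-3*sqrt(2)/2 - 1/2*(-7)) + (125 + 89)*(-108)) = 1/(12*(-3*sqrt(2)/2 + 7/2) + 214*(-108)) = 1/(12*(7/2 - 3*sqrt(2)/2) - 23112) = 1/((42 - 18*sqrt(2)) - 23112) = 1/(-23070 - 18*sqrt(2))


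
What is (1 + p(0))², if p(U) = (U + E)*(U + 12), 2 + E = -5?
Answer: 6889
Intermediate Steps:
E = -7 (E = -2 - 5 = -7)
p(U) = (-7 + U)*(12 + U) (p(U) = (U - 7)*(U + 12) = (-7 + U)*(12 + U))
(1 + p(0))² = (1 + (-84 + 0² + 5*0))² = (1 + (-84 + 0 + 0))² = (1 - 84)² = (-83)² = 6889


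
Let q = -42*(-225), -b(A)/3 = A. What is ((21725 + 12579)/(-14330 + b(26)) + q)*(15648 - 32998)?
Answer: -295213060700/1801 ≈ -1.6392e+8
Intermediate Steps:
b(A) = -3*A
q = 9450
((21725 + 12579)/(-14330 + b(26)) + q)*(15648 - 32998) = ((21725 + 12579)/(-14330 - 3*26) + 9450)*(15648 - 32998) = (34304/(-14330 - 78) + 9450)*(-17350) = (34304/(-14408) + 9450)*(-17350) = (34304*(-1/14408) + 9450)*(-17350) = (-4288/1801 + 9450)*(-17350) = (17015162/1801)*(-17350) = -295213060700/1801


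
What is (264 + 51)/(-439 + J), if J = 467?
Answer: 45/4 ≈ 11.250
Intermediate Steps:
(264 + 51)/(-439 + J) = (264 + 51)/(-439 + 467) = 315/28 = 315*(1/28) = 45/4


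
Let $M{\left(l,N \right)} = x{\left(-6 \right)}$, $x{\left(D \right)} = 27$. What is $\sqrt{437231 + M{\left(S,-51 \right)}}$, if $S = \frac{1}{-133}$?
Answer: $\sqrt{437258} \approx 661.25$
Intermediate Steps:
$S = - \frac{1}{133} \approx -0.0075188$
$M{\left(l,N \right)} = 27$
$\sqrt{437231 + M{\left(S,-51 \right)}} = \sqrt{437231 + 27} = \sqrt{437258}$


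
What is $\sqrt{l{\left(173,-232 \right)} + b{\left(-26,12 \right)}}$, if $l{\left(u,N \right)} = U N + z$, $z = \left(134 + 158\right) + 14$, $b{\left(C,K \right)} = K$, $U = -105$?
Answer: $3 \sqrt{2742} \approx 157.09$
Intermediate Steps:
$z = 306$ ($z = 292 + 14 = 306$)
$l{\left(u,N \right)} = 306 - 105 N$ ($l{\left(u,N \right)} = - 105 N + 306 = 306 - 105 N$)
$\sqrt{l{\left(173,-232 \right)} + b{\left(-26,12 \right)}} = \sqrt{\left(306 - -24360\right) + 12} = \sqrt{\left(306 + 24360\right) + 12} = \sqrt{24666 + 12} = \sqrt{24678} = 3 \sqrt{2742}$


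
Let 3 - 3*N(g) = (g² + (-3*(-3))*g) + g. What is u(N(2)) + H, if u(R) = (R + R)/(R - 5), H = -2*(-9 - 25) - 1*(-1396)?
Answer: 8791/6 ≈ 1465.2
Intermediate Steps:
N(g) = 1 - 10*g/3 - g²/3 (N(g) = 1 - ((g² + (-3*(-3))*g) + g)/3 = 1 - ((g² + 9*g) + g)/3 = 1 - (g² + 10*g)/3 = 1 + (-10*g/3 - g²/3) = 1 - 10*g/3 - g²/3)
H = 1464 (H = -2*(-34) + 1396 = 68 + 1396 = 1464)
u(R) = 2*R/(-5 + R) (u(R) = (2*R)/(-5 + R) = 2*R/(-5 + R))
u(N(2)) + H = 2*(1 - 10/3*2 - ⅓*2²)/(-5 + (1 - 10/3*2 - ⅓*2²)) + 1464 = 2*(1 - 20/3 - ⅓*4)/(-5 + (1 - 20/3 - ⅓*4)) + 1464 = 2*(1 - 20/3 - 4/3)/(-5 + (1 - 20/3 - 4/3)) + 1464 = 2*(-7)/(-5 - 7) + 1464 = 2*(-7)/(-12) + 1464 = 2*(-7)*(-1/12) + 1464 = 7/6 + 1464 = 8791/6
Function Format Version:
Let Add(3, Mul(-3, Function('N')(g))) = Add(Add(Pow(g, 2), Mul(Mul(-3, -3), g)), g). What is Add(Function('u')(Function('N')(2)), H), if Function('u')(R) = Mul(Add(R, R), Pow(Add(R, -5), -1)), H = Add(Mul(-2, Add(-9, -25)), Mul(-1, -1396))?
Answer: Rational(8791, 6) ≈ 1465.2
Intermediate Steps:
Function('N')(g) = Add(1, Mul(Rational(-10, 3), g), Mul(Rational(-1, 3), Pow(g, 2))) (Function('N')(g) = Add(1, Mul(Rational(-1, 3), Add(Add(Pow(g, 2), Mul(Mul(-3, -3), g)), g))) = Add(1, Mul(Rational(-1, 3), Add(Add(Pow(g, 2), Mul(9, g)), g))) = Add(1, Mul(Rational(-1, 3), Add(Pow(g, 2), Mul(10, g)))) = Add(1, Add(Mul(Rational(-10, 3), g), Mul(Rational(-1, 3), Pow(g, 2)))) = Add(1, Mul(Rational(-10, 3), g), Mul(Rational(-1, 3), Pow(g, 2))))
H = 1464 (H = Add(Mul(-2, -34), 1396) = Add(68, 1396) = 1464)
Function('u')(R) = Mul(2, R, Pow(Add(-5, R), -1)) (Function('u')(R) = Mul(Mul(2, R), Pow(Add(-5, R), -1)) = Mul(2, R, Pow(Add(-5, R), -1)))
Add(Function('u')(Function('N')(2)), H) = Add(Mul(2, Add(1, Mul(Rational(-10, 3), 2), Mul(Rational(-1, 3), Pow(2, 2))), Pow(Add(-5, Add(1, Mul(Rational(-10, 3), 2), Mul(Rational(-1, 3), Pow(2, 2)))), -1)), 1464) = Add(Mul(2, Add(1, Rational(-20, 3), Mul(Rational(-1, 3), 4)), Pow(Add(-5, Add(1, Rational(-20, 3), Mul(Rational(-1, 3), 4))), -1)), 1464) = Add(Mul(2, Add(1, Rational(-20, 3), Rational(-4, 3)), Pow(Add(-5, Add(1, Rational(-20, 3), Rational(-4, 3))), -1)), 1464) = Add(Mul(2, -7, Pow(Add(-5, -7), -1)), 1464) = Add(Mul(2, -7, Pow(-12, -1)), 1464) = Add(Mul(2, -7, Rational(-1, 12)), 1464) = Add(Rational(7, 6), 1464) = Rational(8791, 6)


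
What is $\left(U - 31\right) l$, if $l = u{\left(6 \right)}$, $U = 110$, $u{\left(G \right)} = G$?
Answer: $474$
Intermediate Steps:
$l = 6$
$\left(U - 31\right) l = \left(110 - 31\right) 6 = 79 \cdot 6 = 474$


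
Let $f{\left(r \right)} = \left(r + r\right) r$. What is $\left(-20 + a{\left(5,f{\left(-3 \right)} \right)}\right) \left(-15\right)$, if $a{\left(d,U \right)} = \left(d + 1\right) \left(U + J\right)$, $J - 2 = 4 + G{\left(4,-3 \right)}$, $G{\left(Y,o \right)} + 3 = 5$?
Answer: $-2040$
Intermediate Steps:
$f{\left(r \right)} = 2 r^{2}$ ($f{\left(r \right)} = 2 r r = 2 r^{2}$)
$G{\left(Y,o \right)} = 2$ ($G{\left(Y,o \right)} = -3 + 5 = 2$)
$J = 8$ ($J = 2 + \left(4 + 2\right) = 2 + 6 = 8$)
$a{\left(d,U \right)} = \left(1 + d\right) \left(8 + U\right)$ ($a{\left(d,U \right)} = \left(d + 1\right) \left(U + 8\right) = \left(1 + d\right) \left(8 + U\right)$)
$\left(-20 + a{\left(5,f{\left(-3 \right)} \right)}\right) \left(-15\right) = \left(-20 + \left(8 + 2 \left(-3\right)^{2} + 8 \cdot 5 + 2 \left(-3\right)^{2} \cdot 5\right)\right) \left(-15\right) = \left(-20 + \left(8 + 2 \cdot 9 + 40 + 2 \cdot 9 \cdot 5\right)\right) \left(-15\right) = \left(-20 + \left(8 + 18 + 40 + 18 \cdot 5\right)\right) \left(-15\right) = \left(-20 + \left(8 + 18 + 40 + 90\right)\right) \left(-15\right) = \left(-20 + 156\right) \left(-15\right) = 136 \left(-15\right) = -2040$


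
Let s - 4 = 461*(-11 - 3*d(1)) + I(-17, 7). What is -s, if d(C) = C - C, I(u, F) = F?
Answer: 5060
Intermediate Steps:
d(C) = 0
s = -5060 (s = 4 + (461*(-11 - 3*0) + 7) = 4 + (461*(-11 + 0) + 7) = 4 + (461*(-11) + 7) = 4 + (-5071 + 7) = 4 - 5064 = -5060)
-s = -1*(-5060) = 5060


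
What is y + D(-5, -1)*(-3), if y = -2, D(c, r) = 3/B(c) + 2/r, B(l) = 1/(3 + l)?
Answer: 22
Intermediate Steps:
D(c, r) = 9 + 2/r + 3*c (D(c, r) = 3/(1/(3 + c)) + 2/r = 3*(3 + c) + 2/r = (9 + 3*c) + 2/r = 9 + 2/r + 3*c)
y + D(-5, -1)*(-3) = -2 + (9 + 2/(-1) + 3*(-5))*(-3) = -2 + (9 + 2*(-1) - 15)*(-3) = -2 + (9 - 2 - 15)*(-3) = -2 - 8*(-3) = -2 + 24 = 22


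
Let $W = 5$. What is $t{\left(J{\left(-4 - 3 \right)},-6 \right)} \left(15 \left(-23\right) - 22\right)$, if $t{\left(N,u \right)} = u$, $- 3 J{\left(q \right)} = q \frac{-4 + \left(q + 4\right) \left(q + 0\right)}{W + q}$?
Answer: $2202$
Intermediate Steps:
$J{\left(q \right)} = - \frac{q \left(-4 + q \left(4 + q\right)\right)}{3 \left(5 + q\right)}$ ($J{\left(q \right)} = - \frac{q \frac{-4 + \left(q + 4\right) \left(q + 0\right)}{5 + q}}{3} = - \frac{q \frac{-4 + \left(4 + q\right) q}{5 + q}}{3} = - \frac{q \frac{-4 + q \left(4 + q\right)}{5 + q}}{3} = - \frac{q \frac{1}{5 + q} \left(-4 + q \left(4 + q\right)\right)}{3} = - \frac{q \left(-4 + q \left(4 + q\right)\right)}{3 \left(5 + q\right)}$)
$t{\left(J{\left(-4 - 3 \right)},-6 \right)} \left(15 \left(-23\right) - 22\right) = - 6 \left(15 \left(-23\right) - 22\right) = - 6 \left(-345 - 22\right) = \left(-6\right) \left(-367\right) = 2202$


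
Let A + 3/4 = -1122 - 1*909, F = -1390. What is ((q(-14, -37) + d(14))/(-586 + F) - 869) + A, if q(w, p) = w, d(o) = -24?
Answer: -75419/26 ≈ -2900.7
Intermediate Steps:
A = -8127/4 (A = -3/4 + (-1122 - 1*909) = -3/4 + (-1122 - 909) = -3/4 - 2031 = -8127/4 ≈ -2031.8)
((q(-14, -37) + d(14))/(-586 + F) - 869) + A = ((-14 - 24)/(-586 - 1390) - 869) - 8127/4 = (-38/(-1976) - 869) - 8127/4 = (-38*(-1/1976) - 869) - 8127/4 = (1/52 - 869) - 8127/4 = -45187/52 - 8127/4 = -75419/26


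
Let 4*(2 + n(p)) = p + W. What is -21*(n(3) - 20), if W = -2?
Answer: 1827/4 ≈ 456.75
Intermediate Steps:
n(p) = -5/2 + p/4 (n(p) = -2 + (p - 2)/4 = -2 + (-2 + p)/4 = -2 + (-½ + p/4) = -5/2 + p/4)
-21*(n(3) - 20) = -21*((-5/2 + (¼)*3) - 20) = -21*((-5/2 + ¾) - 20) = -21*(-7/4 - 20) = -21*(-87/4) = 1827/4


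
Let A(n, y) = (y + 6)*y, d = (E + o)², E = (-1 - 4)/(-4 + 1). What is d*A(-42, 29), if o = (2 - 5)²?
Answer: 1039360/9 ≈ 1.1548e+5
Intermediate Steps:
E = 5/3 (E = -5/(-3) = -5*(-⅓) = 5/3 ≈ 1.6667)
o = 9 (o = (-3)² = 9)
d = 1024/9 (d = (5/3 + 9)² = (32/3)² = 1024/9 ≈ 113.78)
A(n, y) = y*(6 + y) (A(n, y) = (6 + y)*y = y*(6 + y))
d*A(-42, 29) = 1024*(29*(6 + 29))/9 = 1024*(29*35)/9 = (1024/9)*1015 = 1039360/9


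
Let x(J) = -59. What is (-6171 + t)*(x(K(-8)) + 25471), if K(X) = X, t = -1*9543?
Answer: -399324168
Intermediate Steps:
t = -9543
(-6171 + t)*(x(K(-8)) + 25471) = (-6171 - 9543)*(-59 + 25471) = -15714*25412 = -399324168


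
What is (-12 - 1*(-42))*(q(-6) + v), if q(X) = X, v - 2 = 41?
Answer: 1110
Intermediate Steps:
v = 43 (v = 2 + 41 = 43)
(-12 - 1*(-42))*(q(-6) + v) = (-12 - 1*(-42))*(-6 + 43) = (-12 + 42)*37 = 30*37 = 1110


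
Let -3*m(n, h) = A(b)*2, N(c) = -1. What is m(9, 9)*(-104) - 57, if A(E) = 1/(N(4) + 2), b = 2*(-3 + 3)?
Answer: 37/3 ≈ 12.333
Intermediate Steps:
b = 0 (b = 2*0 = 0)
A(E) = 1 (A(E) = 1/(-1 + 2) = 1/1 = 1)
m(n, h) = -⅔ (m(n, h) = -2/3 = -⅓*2 = -⅔)
m(9, 9)*(-104) - 57 = -⅔*(-104) - 57 = 208/3 - 57 = 37/3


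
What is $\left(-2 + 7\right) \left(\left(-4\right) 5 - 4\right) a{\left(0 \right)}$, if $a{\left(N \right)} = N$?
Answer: $0$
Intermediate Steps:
$\left(-2 + 7\right) \left(\left(-4\right) 5 - 4\right) a{\left(0 \right)} = \left(-2 + 7\right) \left(\left(-4\right) 5 - 4\right) 0 = 5 \left(-20 - 4\right) 0 = 5 \left(-24\right) 0 = \left(-120\right) 0 = 0$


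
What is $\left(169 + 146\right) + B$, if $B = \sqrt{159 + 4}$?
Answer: $315 + \sqrt{163} \approx 327.77$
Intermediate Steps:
$B = \sqrt{163} \approx 12.767$
$\left(169 + 146\right) + B = \left(169 + 146\right) + \sqrt{163} = 315 + \sqrt{163}$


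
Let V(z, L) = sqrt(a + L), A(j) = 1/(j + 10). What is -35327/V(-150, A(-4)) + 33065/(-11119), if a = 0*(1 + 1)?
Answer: -33065/11119 - 35327*sqrt(6) ≈ -86536.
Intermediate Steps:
A(j) = 1/(10 + j)
a = 0 (a = 0*2 = 0)
V(z, L) = sqrt(L) (V(z, L) = sqrt(0 + L) = sqrt(L))
-35327/V(-150, A(-4)) + 33065/(-11119) = -35327*sqrt(10 - 4) + 33065/(-11119) = -35327*sqrt(6) + 33065*(-1/11119) = -35327*sqrt(6) - 33065/11119 = -33065/11119 - 35327*sqrt(6)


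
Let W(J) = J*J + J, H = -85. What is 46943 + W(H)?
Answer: 54083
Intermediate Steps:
W(J) = J + J**2 (W(J) = J**2 + J = J + J**2)
46943 + W(H) = 46943 - 85*(1 - 85) = 46943 - 85*(-84) = 46943 + 7140 = 54083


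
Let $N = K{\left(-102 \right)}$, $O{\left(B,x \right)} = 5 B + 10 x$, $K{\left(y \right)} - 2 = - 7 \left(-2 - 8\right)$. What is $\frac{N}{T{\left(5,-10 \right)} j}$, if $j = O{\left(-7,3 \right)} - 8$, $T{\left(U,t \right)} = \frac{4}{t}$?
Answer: $\frac{180}{13} \approx 13.846$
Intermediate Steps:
$K{\left(y \right)} = 72$ ($K{\left(y \right)} = 2 - 7 \left(-2 - 8\right) = 2 - -70 = 2 + 70 = 72$)
$j = -13$ ($j = \left(5 \left(-7\right) + 10 \cdot 3\right) - 8 = \left(-35 + 30\right) - 8 = -5 - 8 = -13$)
$N = 72$
$\frac{N}{T{\left(5,-10 \right)} j} = \frac{72}{\frac{4}{-10} \left(-13\right)} = \frac{72}{4 \left(- \frac{1}{10}\right) \left(-13\right)} = \frac{72}{\left(- \frac{2}{5}\right) \left(-13\right)} = \frac{72}{\frac{26}{5}} = 72 \cdot \frac{5}{26} = \frac{180}{13}$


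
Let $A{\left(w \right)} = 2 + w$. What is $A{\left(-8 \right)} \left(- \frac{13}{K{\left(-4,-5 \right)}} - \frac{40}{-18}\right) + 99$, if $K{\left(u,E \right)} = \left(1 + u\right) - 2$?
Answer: $\frac{1051}{15} \approx 70.067$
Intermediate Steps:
$K{\left(u,E \right)} = -1 + u$
$A{\left(-8 \right)} \left(- \frac{13}{K{\left(-4,-5 \right)}} - \frac{40}{-18}\right) + 99 = \left(2 - 8\right) \left(- \frac{13}{-1 - 4} - \frac{40}{-18}\right) + 99 = - 6 \left(- \frac{13}{-5} - - \frac{20}{9}\right) + 99 = - 6 \left(\left(-13\right) \left(- \frac{1}{5}\right) + \frac{20}{9}\right) + 99 = - 6 \left(\frac{13}{5} + \frac{20}{9}\right) + 99 = \left(-6\right) \frac{217}{45} + 99 = - \frac{434}{15} + 99 = \frac{1051}{15}$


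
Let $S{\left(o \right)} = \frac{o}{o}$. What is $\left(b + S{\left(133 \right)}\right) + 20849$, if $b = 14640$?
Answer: $35490$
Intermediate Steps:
$S{\left(o \right)} = 1$
$\left(b + S{\left(133 \right)}\right) + 20849 = \left(14640 + 1\right) + 20849 = 14641 + 20849 = 35490$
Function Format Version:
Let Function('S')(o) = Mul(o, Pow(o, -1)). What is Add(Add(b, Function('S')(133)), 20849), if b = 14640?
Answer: 35490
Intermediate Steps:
Function('S')(o) = 1
Add(Add(b, Function('S')(133)), 20849) = Add(Add(14640, 1), 20849) = Add(14641, 20849) = 35490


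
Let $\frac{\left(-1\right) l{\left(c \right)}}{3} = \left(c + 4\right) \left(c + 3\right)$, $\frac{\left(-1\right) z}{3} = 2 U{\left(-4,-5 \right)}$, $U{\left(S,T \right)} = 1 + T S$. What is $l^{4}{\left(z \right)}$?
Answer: $4107189937649864976$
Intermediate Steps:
$U{\left(S,T \right)} = 1 + S T$
$z = -126$ ($z = - 3 \cdot 2 \left(1 - -20\right) = - 3 \cdot 2 \left(1 + 20\right) = - 3 \cdot 2 \cdot 21 = \left(-3\right) 42 = -126$)
$l{\left(c \right)} = - 3 \left(3 + c\right) \left(4 + c\right)$ ($l{\left(c \right)} = - 3 \left(c + 4\right) \left(c + 3\right) = - 3 \left(4 + c\right) \left(3 + c\right) = - 3 \left(3 + c\right) \left(4 + c\right)$)
$l^{4}{\left(z \right)} = \left(-36 - -2646 - 3 \left(-126\right)^{2}\right)^{4} = \left(-36 + 2646 - 47628\right)^{4} = \left(-45018\right)^{4} = 4107189937649864976$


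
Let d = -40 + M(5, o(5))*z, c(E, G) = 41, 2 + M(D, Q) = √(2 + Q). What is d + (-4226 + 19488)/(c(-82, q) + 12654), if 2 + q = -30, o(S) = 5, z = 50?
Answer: -1762038/12695 + 50*√7 ≈ -6.5102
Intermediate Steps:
q = -32 (q = -2 - 30 = -32)
M(D, Q) = -2 + √(2 + Q)
d = -140 + 50*√7 (d = -40 + (-2 + √(2 + 5))*50 = -40 + (-2 + √7)*50 = -40 + (-100 + 50*√7) = -140 + 50*√7 ≈ -7.7124)
d + (-4226 + 19488)/(c(-82, q) + 12654) = (-140 + 50*√7) + (-4226 + 19488)/(41 + 12654) = (-140 + 50*√7) + 15262/12695 = -1762038/12695 + 50*√7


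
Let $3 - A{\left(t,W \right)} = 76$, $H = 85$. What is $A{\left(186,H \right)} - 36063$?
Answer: $-36136$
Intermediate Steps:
$A{\left(t,W \right)} = -73$ ($A{\left(t,W \right)} = 3 - 76 = -73$)
$A{\left(186,H \right)} - 36063 = -73 - 36063 = -36136$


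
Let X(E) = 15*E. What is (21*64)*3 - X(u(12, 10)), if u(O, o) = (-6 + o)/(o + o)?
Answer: 4029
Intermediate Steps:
u(O, o) = (-6 + o)/(2*o) (u(O, o) = (-6 + o)/((2*o)) = (-6 + o)*(1/(2*o)) = (-6 + o)/(2*o))
(21*64)*3 - X(u(12, 10)) = (21*64)*3 - 15*(½)*(-6 + 10)/10 = 1344*3 - 15*(½)*(⅒)*4 = 4032 - 15/5 = 4032 - 1*3 = 4032 - 3 = 4029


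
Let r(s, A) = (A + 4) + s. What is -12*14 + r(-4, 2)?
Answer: -166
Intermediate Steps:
r(s, A) = 4 + A + s (r(s, A) = (4 + A) + s = 4 + A + s)
-12*14 + r(-4, 2) = -12*14 + (4 + 2 - 4) = -168 + 2 = -166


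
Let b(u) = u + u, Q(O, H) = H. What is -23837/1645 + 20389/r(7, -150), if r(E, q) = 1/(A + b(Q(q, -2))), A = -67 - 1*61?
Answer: -4427291297/1645 ≈ -2.6914e+6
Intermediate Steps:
b(u) = 2*u
A = -128 (A = -67 - 61 = -128)
r(E, q) = -1/132 (r(E, q) = 1/(-128 + 2*(-2)) = 1/(-128 - 4) = 1/(-132) = -1/132)
-23837/1645 + 20389/r(7, -150) = -23837/1645 + 20389/(-1/132) = -23837*1/1645 + 20389*(-132) = -23837/1645 - 2691348 = -4427291297/1645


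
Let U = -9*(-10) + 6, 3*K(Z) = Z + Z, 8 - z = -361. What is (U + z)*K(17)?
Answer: 5270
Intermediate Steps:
z = 369 (z = 8 - 1*(-361) = 8 + 361 = 369)
K(Z) = 2*Z/3 (K(Z) = (Z + Z)/3 = (2*Z)/3 = 2*Z/3)
U = 96 (U = 90 + 6 = 96)
(U + z)*K(17) = (96 + 369)*((2/3)*17) = 465*(34/3) = 5270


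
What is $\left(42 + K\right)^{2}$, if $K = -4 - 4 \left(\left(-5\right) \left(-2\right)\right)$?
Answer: $4$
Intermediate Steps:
$K = -44$ ($K = -4 - 40 = -44$)
$\left(42 + K\right)^{2} = \left(42 - 44\right)^{2} = \left(-2\right)^{2} = 4$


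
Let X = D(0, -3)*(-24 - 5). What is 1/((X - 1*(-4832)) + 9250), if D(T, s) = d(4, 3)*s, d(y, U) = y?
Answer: 1/14430 ≈ 6.9300e-5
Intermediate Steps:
D(T, s) = 4*s
X = 348 (X = (4*(-3))*(-24 - 5) = -12*(-29) = 348)
1/((X - 1*(-4832)) + 9250) = 1/((348 - 1*(-4832)) + 9250) = 1/((348 + 4832) + 9250) = 1/(5180 + 9250) = 1/14430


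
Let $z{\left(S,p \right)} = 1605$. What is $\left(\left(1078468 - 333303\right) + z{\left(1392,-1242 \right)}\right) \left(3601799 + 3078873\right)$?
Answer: $4988925429440$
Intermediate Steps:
$\left(\left(1078468 - 333303\right) + z{\left(1392,-1242 \right)}\right) \left(3601799 + 3078873\right) = \left(\left(1078468 - 333303\right) + 1605\right) \left(3601799 + 3078873\right) = \left(\left(1078468 - 333303\right) + 1605\right) 6680672 = \left(745165 + 1605\right) 6680672 = 746770 \cdot 6680672 = 4988925429440$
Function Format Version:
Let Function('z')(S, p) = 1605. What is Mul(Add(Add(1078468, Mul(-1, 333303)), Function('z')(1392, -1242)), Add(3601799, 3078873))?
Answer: 4988925429440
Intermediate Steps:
Mul(Add(Add(1078468, Mul(-1, 333303)), Function('z')(1392, -1242)), Add(3601799, 3078873)) = Mul(Add(Add(1078468, Mul(-1, 333303)), 1605), Add(3601799, 3078873)) = Mul(Add(Add(1078468, -333303), 1605), 6680672) = Mul(Add(745165, 1605), 6680672) = Mul(746770, 6680672) = 4988925429440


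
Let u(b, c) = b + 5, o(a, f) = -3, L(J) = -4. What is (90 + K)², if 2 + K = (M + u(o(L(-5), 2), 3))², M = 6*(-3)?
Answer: 118336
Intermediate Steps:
u(b, c) = 5 + b
M = -18
K = 254 (K = -2 + (-18 + (5 - 3))² = -2 + (-18 + 2)² = -2 + (-16)² = -2 + 256 = 254)
(90 + K)² = (90 + 254)² = 344² = 118336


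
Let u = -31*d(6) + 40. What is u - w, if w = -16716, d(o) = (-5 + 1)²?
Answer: 16260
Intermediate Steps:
d(o) = 16 (d(o) = (-4)² = 16)
u = -456 (u = -31*16 + 40 = -496 + 40 = -456)
u - w = -456 - 1*(-16716) = -456 + 16716 = 16260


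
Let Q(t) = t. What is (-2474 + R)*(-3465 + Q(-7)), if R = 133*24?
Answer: -2492896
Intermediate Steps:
R = 3192
(-2474 + R)*(-3465 + Q(-7)) = (-2474 + 3192)*(-3465 - 7) = 718*(-3472) = -2492896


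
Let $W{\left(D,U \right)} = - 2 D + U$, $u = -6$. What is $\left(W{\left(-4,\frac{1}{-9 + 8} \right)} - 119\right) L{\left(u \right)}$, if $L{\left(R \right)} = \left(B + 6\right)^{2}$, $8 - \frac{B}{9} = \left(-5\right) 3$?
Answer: $-5081328$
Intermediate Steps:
$B = 207$ ($B = 72 - 9 \left(\left(-5\right) 3\right) = 72 - -135 = 72 + 135 = 207$)
$W{\left(D,U \right)} = U - 2 D$
$L{\left(R \right)} = 45369$ ($L{\left(R \right)} = \left(207 + 6\right)^{2} = 213^{2} = 45369$)
$\left(W{\left(-4,\frac{1}{-9 + 8} \right)} - 119\right) L{\left(u \right)} = \left(\left(\frac{1}{-9 + 8} - -8\right) - 119\right) 45369 = \left(\left(\frac{1}{-1} + 8\right) - 119\right) 45369 = \left(\left(-1 + 8\right) - 119\right) 45369 = \left(7 - 119\right) 45369 = \left(-112\right) 45369 = -5081328$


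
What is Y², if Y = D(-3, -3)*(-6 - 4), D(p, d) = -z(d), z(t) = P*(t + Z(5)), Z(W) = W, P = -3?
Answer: 3600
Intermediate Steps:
z(t) = -15 - 3*t (z(t) = -3*(t + 5) = -3*(5 + t) = -15 - 3*t)
D(p, d) = 15 + 3*d (D(p, d) = -(-15 - 3*d) = 15 + 3*d)
Y = -60 (Y = (15 + 3*(-3))*(-6 - 4) = (15 - 9)*(-10) = 6*(-10) = -60)
Y² = (-60)² = 3600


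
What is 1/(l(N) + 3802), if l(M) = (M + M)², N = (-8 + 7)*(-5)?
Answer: 1/3902 ≈ 0.00025628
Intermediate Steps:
N = 5 (N = -1*(-5) = 5)
l(M) = 4*M² (l(M) = (2*M)² = 4*M²)
1/(l(N) + 3802) = 1/(4*5² + 3802) = 1/(4*25 + 3802) = 1/(100 + 3802) = 1/3902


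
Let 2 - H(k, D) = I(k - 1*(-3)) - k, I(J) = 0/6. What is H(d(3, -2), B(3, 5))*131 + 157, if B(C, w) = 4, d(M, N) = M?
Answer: 812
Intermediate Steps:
I(J) = 0 (I(J) = 0*(⅙) = 0)
H(k, D) = 2 + k (H(k, D) = 2 - (0 - k) = 2 - (-1)*k = 2 + k)
H(d(3, -2), B(3, 5))*131 + 157 = (2 + 3)*131 + 157 = 5*131 + 157 = 655 + 157 = 812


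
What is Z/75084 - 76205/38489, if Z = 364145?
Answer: 8293800685/2889908076 ≈ 2.8699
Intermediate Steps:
Z/75084 - 76205/38489 = 364145/75084 - 76205/38489 = 8293800685/2889908076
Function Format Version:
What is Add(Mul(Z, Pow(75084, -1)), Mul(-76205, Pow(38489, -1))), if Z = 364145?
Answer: Rational(8293800685, 2889908076) ≈ 2.8699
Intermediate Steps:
Add(Mul(Z, Pow(75084, -1)), Mul(-76205, Pow(38489, -1))) = Add(Mul(364145, Pow(75084, -1)), Mul(-76205, Pow(38489, -1))) = Add(Mul(364145, Rational(1, 75084)), Mul(-76205, Rational(1, 38489))) = Add(Rational(364145, 75084), Rational(-76205, 38489)) = Rational(8293800685, 2889908076)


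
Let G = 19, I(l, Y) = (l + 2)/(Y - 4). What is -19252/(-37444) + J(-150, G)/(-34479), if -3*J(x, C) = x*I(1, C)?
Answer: 165853817/322757919 ≈ 0.51386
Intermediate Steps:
I(l, Y) = (2 + l)/(-4 + Y)
J(x, C) = -x/(-4 + C) (J(x, C) = -x*(2 + 1)/(-4 + C)/3 = -x*3/(-4 + C)/3 = -x/(-4 + C))
-19252/(-37444) + J(-150, G)/(-34479) = -19252/(-37444) - 1*(-150)/(-4 + 19)/(-34479) = -19252*(-1/37444) - 1*(-150)/15*(-1/34479) = 4813/9361 - 1*(-150)*1/15*(-1/34479) = 4813/9361 + 10*(-1/34479) = 4813/9361 - 10/34479 = 165853817/322757919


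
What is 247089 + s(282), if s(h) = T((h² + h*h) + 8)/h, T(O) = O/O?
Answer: 69679099/282 ≈ 2.4709e+5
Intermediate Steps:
T(O) = 1
s(h) = 1/h
247089 + s(282) = 247089 + 1/282 = 69679099/282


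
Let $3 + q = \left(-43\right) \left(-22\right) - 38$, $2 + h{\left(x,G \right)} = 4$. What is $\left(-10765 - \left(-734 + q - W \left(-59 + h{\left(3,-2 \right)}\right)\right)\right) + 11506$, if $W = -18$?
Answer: $1596$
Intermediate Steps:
$h{\left(x,G \right)} = 2$ ($h{\left(x,G \right)} = -2 + 4 = 2$)
$q = 905$ ($q = -3 - -908 = -3 + \left(946 - 38\right) = -3 + 908 = 905$)
$\left(-10765 - \left(-734 + q - W \left(-59 + h{\left(3,-2 \right)}\right)\right)\right) + 11506 = \left(-10765 + \left(\left(734 - 905\right) - 18 \left(-59 + 2\right)\right)\right) + 11506 = \left(-10765 + \left(\left(734 - 905\right) - -1026\right)\right) + 11506 = \left(-10765 + \left(-171 + 1026\right)\right) + 11506 = \left(-10765 + 855\right) + 11506 = -9910 + 11506 = 1596$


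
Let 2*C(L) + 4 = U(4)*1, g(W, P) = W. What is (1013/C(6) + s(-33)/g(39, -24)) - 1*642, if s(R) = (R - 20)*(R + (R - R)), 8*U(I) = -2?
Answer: -237323/221 ≈ -1073.9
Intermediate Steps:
U(I) = -1/4 (U(I) = (1/8)*(-2) = -1/4)
s(R) = R*(-20 + R) (s(R) = (-20 + R)*(R + 0) = (-20 + R)*R = R*(-20 + R))
C(L) = -17/8 (C(L) = -2 + (-1/4*1)/2 = -2 + (1/2)*(-1/4) = -2 - 1/8 = -17/8)
(1013/C(6) + s(-33)/g(39, -24)) - 1*642 = (1013/(-17/8) - 33*(-20 - 33)/39) - 1*642 = (1013*(-8/17) - 33*(-53)*(1/39)) - 642 = (-8104/17 + 1749*(1/39)) - 642 = (-8104/17 + 583/13) - 642 = -95441/221 - 642 = -237323/221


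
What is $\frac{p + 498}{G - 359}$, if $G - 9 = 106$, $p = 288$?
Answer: $- \frac{393}{122} \approx -3.2213$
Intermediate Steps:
$G = 115$ ($G = 9 + 106 = 115$)
$\frac{p + 498}{G - 359} = \frac{288 + 498}{115 - 359} = \frac{786}{-244} = 786 \left(- \frac{1}{244}\right) = - \frac{393}{122}$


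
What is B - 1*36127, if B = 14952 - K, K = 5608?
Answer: -26783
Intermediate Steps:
B = 9344 (B = 14952 - 1*5608 = 14952 - 5608 = 9344)
B - 1*36127 = 9344 - 1*36127 = 9344 - 36127 = -26783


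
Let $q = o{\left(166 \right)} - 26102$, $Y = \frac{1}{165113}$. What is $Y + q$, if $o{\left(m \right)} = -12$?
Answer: $- \frac{4311760881}{165113} \approx -26114.0$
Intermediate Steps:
$Y = \frac{1}{165113} \approx 6.0565 \cdot 10^{-6}$
$q = -26114$ ($q = -12 - 26102 = -26114$)
$Y + q = \frac{1}{165113} - 26114 = - \frac{4311760881}{165113}$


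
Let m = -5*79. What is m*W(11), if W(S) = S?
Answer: -4345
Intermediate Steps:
m = -395
m*W(11) = -395*11 = -4345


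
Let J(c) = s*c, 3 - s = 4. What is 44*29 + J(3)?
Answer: 1273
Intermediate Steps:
s = -1 (s = 3 - 1*4 = 3 - 4 = -1)
J(c) = -c
44*29 + J(3) = 44*29 - 1*3 = 1276 - 3 = 1273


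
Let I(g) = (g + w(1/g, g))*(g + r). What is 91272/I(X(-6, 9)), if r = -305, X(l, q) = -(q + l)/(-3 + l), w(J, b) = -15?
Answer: 102681/5027 ≈ 20.426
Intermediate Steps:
X(l, q) = -(l + q)/(-3 + l)
I(g) = (-305 + g)*(-15 + g) (I(g) = (g - 15)*(g - 305) = (-15 + g)*(-305 + g) = (-305 + g)*(-15 + g))
91272/I(X(-6, 9)) = 91272/(4575 + ((-1*(-6) - 1*9)/(-3 - 6))² - 320*(-1*(-6) - 1*9)/(-3 - 6)) = 91272/(4575 + ((6 - 9)/(-9))² - 320*(6 - 9)/(-9)) = 91272/(4575 + (-⅑*(-3))² - (-320)*(-3)/9) = 91272/(4575 + (⅓)² - 320*⅓) = 91272/(4575 + ⅑ - 320/3) = 91272/(40216/9) = 91272*(9/40216) = 102681/5027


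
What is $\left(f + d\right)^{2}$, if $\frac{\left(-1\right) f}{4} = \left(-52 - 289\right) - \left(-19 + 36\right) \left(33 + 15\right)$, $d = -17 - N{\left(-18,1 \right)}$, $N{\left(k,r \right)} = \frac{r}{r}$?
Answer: $21252100$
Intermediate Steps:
$N{\left(k,r \right)} = 1$
$d = -18$ ($d = -17 - 1 = -18$)
$f = 4628$ ($f = - 4 \left(\left(-52 - 289\right) - \left(-19 + 36\right) \left(33 + 15\right)\right) = - 4 \left(-341 - 17 \cdot 48\right) = - 4 \left(-341 - 816\right) = \left(-4\right) \left(-1157\right) = 4628$)
$\left(f + d\right)^{2} = \left(4628 - 18\right)^{2} = 4610^{2} = 21252100$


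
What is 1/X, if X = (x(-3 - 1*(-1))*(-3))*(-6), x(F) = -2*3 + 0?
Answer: -1/108 ≈ -0.0092593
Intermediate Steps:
x(F) = -6 (x(F) = -6 + 0 = -6)
X = -108 (X = -6*(-3)*(-6) = 18*(-6) = -108)
1/X = 1/(-108) = -1/108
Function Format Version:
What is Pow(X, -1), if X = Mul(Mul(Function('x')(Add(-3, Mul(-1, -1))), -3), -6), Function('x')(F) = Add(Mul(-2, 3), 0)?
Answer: Rational(-1, 108) ≈ -0.0092593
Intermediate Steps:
Function('x')(F) = -6 (Function('x')(F) = Add(-6, 0) = -6)
X = -108 (X = Mul(Mul(-6, -3), -6) = Mul(18, -6) = -108)
Pow(X, -1) = Pow(-108, -1) = Rational(-1, 108)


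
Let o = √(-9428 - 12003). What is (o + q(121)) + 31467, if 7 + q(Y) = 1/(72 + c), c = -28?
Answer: 1384241/44 + I*√21431 ≈ 31460.0 + 146.39*I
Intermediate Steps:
q(Y) = -307/44 (q(Y) = -7 + 1/(72 - 28) = -7 + 1/44 = -307/44)
o = I*√21431 (o = √(-21431) = I*√21431 ≈ 146.39*I)
(o + q(121)) + 31467 = (I*√21431 - 307/44) + 31467 = (-307/44 + I*√21431) + 31467 = 1384241/44 + I*√21431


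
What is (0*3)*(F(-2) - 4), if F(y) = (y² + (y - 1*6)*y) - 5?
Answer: 0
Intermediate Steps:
F(y) = -5 + y² + y*(-6 + y) (F(y) = (y² + (y - 6)*y) - 5 = (y² + (-6 + y)*y) - 5 = (y² + y*(-6 + y)) - 5 = -5 + y² + y*(-6 + y))
(0*3)*(F(-2) - 4) = (0*3)*((-5 - 6*(-2) + 2*(-2)²) - 4) = 0*((-5 + 12 + 2*4) - 4) = 0*((-5 + 12 + 8) - 4) = 0*(15 - 4) = 0*11 = 0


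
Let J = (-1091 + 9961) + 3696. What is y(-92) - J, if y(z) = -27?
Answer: -12593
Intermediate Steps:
J = 12566 (J = 8870 + 3696 = 12566)
y(-92) - J = -27 - 1*12566 = -27 - 12566 = -12593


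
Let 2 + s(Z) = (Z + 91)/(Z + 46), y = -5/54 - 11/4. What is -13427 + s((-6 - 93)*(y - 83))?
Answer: -1376812584/102533 ≈ -13428.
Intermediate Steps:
y = -307/108 (y = -5*1/54 - 11*¼ = -5/54 - 11/4 = -307/108 ≈ -2.8426)
s(Z) = -2 + (91 + Z)/(46 + Z) (s(Z) = -2 + (Z + 91)/(Z + 46) = -2 + (91 + Z)/(46 + Z))
-13427 + s((-6 - 93)*(y - 83)) = -13427 + (-1 - (-6 - 93)*(-307/108 - 83))/(46 + (-6 - 93)*(-307/108 - 83)) = -13427 + (-1 - (-99)*(-9271)/108)/(46 - 99*(-9271/108)) = -13427 + (-1 - 1*101981/12)/(46 + 101981/12) = -13427 + (-1 - 101981/12)/(102533/12) = -13427 + (12/102533)*(-101993/12) = -13427 - 101993/102533 = -1376812584/102533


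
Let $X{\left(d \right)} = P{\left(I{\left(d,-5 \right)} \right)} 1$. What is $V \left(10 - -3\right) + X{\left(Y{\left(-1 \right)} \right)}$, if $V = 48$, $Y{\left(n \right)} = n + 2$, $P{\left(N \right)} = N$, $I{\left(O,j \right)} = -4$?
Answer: $620$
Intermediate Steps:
$Y{\left(n \right)} = 2 + n$
$X{\left(d \right)} = -4$ ($X{\left(d \right)} = \left(-4\right) 1 = -4$)
$V \left(10 - -3\right) + X{\left(Y{\left(-1 \right)} \right)} = 48 \left(10 - -3\right) - 4 = 48 \left(10 + 3\right) - 4 = 48 \cdot 13 - 4 = 624 - 4 = 620$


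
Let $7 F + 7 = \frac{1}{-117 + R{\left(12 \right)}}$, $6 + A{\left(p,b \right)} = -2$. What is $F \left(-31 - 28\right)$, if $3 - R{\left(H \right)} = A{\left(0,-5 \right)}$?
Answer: $\frac{43837}{742} \approx 59.08$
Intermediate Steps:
$A{\left(p,b \right)} = -8$ ($A{\left(p,b \right)} = -6 - 2 = -8$)
$R{\left(H \right)} = 11$ ($R{\left(H \right)} = 3 - -8 = 3 + 8 = 11$)
$F = - \frac{743}{742}$ ($F = -1 + \frac{1}{7 \left(-117 + 11\right)} = -1 + \frac{1}{7 \left(-106\right)} = -1 + \frac{1}{7} \left(- \frac{1}{106}\right) = -1 - \frac{1}{742} = - \frac{743}{742} \approx -1.0013$)
$F \left(-31 - 28\right) = - \frac{743 \left(-31 - 28\right)}{742} = \left(- \frac{743}{742}\right) \left(-59\right) = \frac{43837}{742}$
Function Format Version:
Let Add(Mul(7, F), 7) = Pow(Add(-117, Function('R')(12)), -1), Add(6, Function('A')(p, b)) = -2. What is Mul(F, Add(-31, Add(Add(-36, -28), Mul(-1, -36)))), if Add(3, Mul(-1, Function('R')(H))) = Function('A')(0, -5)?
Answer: Rational(43837, 742) ≈ 59.080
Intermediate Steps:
Function('A')(p, b) = -8 (Function('A')(p, b) = Add(-6, -2) = -8)
Function('R')(H) = 11 (Function('R')(H) = Add(3, Mul(-1, -8)) = Add(3, 8) = 11)
F = Rational(-743, 742) (F = Add(-1, Mul(Rational(1, 7), Pow(Add(-117, 11), -1))) = Add(-1, Mul(Rational(1, 7), Pow(-106, -1))) = Add(-1, Mul(Rational(1, 7), Rational(-1, 106))) = Add(-1, Rational(-1, 742)) = Rational(-743, 742) ≈ -1.0013)
Mul(F, Add(-31, Add(Add(-36, -28), Mul(-1, -36)))) = Mul(Rational(-743, 742), Add(-31, Add(Add(-36, -28), Mul(-1, -36)))) = Mul(Rational(-743, 742), Add(-31, Add(-64, 36))) = Mul(Rational(-743, 742), Add(-31, -28)) = Mul(Rational(-743, 742), -59) = Rational(43837, 742)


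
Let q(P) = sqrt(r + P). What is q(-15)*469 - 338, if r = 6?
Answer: -338 + 1407*I ≈ -338.0 + 1407.0*I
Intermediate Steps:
q(P) = sqrt(6 + P)
q(-15)*469 - 338 = sqrt(6 - 15)*469 - 338 = sqrt(-9)*469 - 338 = (3*I)*469 - 338 = 1407*I - 338 = -338 + 1407*I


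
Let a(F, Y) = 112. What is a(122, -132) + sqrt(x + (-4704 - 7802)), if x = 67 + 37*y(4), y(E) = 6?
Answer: 112 + I*sqrt(12217) ≈ 112.0 + 110.53*I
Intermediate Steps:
x = 289 (x = 67 + 37*6 = 67 + 222 = 289)
a(122, -132) + sqrt(x + (-4704 - 7802)) = 112 + sqrt(289 + (-4704 - 7802)) = 112 + sqrt(289 - 12506) = 112 + sqrt(-12217) = 112 + I*sqrt(12217)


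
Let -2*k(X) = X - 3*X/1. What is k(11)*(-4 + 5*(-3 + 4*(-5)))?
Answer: -1309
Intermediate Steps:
k(X) = X (k(X) = -(X - 3*X/1)/2 = -(X - 3*X)/2 = -(-1)*X = X)
k(11)*(-4 + 5*(-3 + 4*(-5))) = 11*(-4 + 5*(-3 + 4*(-5))) = 11*(-4 + 5*(-3 - 20)) = 11*(-4 + 5*(-23)) = 11*(-4 - 115) = 11*(-119) = -1309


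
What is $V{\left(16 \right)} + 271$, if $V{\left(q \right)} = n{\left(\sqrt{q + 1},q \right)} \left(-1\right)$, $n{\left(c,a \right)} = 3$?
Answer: $268$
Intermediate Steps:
$V{\left(q \right)} = -3$ ($V{\left(q \right)} = 3 \left(-1\right) = -3$)
$V{\left(16 \right)} + 271 = -3 + 271 = 268$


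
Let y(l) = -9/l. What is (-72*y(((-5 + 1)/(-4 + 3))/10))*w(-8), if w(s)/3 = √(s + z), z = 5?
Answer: 4860*I*√3 ≈ 8417.8*I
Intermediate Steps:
w(s) = 3*√(5 + s) (w(s) = 3*√(s + 5) = 3*√(5 + s))
(-72*y(((-5 + 1)/(-4 + 3))/10))*w(-8) = (-(-648)/(((-5 + 1)/(-4 + 3))/10))*(3*√(5 - 8)) = (-(-648)/(-4/(-1)*(⅒)))*(3*√(-3)) = (-(-648)/(-4*(-1)*(⅒)))*(3*(I*√3)) = (-(-648)/(4*(⅒)))*(3*I*√3) = (-(-648)/⅖)*(3*I*√3) = (-(-648)*5/2)*(3*I*√3) = (-72*(-45/2))*(3*I*√3) = 1620*(3*I*√3) = 4860*I*√3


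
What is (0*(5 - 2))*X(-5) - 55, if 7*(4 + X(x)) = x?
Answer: -55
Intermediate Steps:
X(x) = -4 + x/7
(0*(5 - 2))*X(-5) - 55 = (0*(5 - 2))*(-4 + (1/7)*(-5)) - 55 = (0*3)*(-4 - 5/7) - 55 = 0*(-33/7) - 55 = 0 - 55 = -55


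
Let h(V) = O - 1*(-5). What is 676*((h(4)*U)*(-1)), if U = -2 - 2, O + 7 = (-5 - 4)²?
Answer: 213616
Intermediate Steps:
O = 74 (O = -7 + (-5 - 4)² = -7 + (-9)² = -7 + 81 = 74)
U = -4
h(V) = 79 (h(V) = 74 - 1*(-5) = 74 + 5 = 79)
676*((h(4)*U)*(-1)) = 676*((79*(-4))*(-1)) = 676*(-316*(-1)) = 676*316 = 213616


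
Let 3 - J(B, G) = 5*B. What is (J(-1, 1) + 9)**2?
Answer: 289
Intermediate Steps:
J(B, G) = 3 - 5*B
(J(-1, 1) + 9)**2 = ((3 - 5*(-1)) + 9)**2 = ((3 + 5) + 9)**2 = (8 + 9)**2 = 17**2 = 289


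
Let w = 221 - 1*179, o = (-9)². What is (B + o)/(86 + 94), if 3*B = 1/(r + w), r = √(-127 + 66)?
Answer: 147839/328500 - I*√61/985500 ≈ 0.45004 - 7.9252e-6*I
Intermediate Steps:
o = 81
r = I*√61 (r = √(-61) = I*√61 ≈ 7.8102*I)
w = 42 (w = 221 - 179 = 42)
B = 1/(3*(42 + I*√61)) (B = 1/(3*(I*√61 + 42)) = 1/(3*(42 + I*√61)) ≈ 0.0076712 - 0.0014265*I)
(B + o)/(86 + 94) = ((14/1825 - I*√61/5475) + 81)/(86 + 94) = (147839/1825 - I*√61/5475)/180 = (147839/1825 - I*√61/5475)*(1/180) = 147839/328500 - I*√61/985500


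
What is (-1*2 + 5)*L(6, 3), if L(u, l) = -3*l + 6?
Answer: -9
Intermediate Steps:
L(u, l) = 6 - 3*l
(-1*2 + 5)*L(6, 3) = (-1*2 + 5)*(6 - 3*3) = (-2 + 5)*(6 - 9) = 3*(-3) = -9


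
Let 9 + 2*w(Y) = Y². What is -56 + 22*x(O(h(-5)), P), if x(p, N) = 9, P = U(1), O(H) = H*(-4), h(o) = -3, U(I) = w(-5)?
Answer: 142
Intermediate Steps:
w(Y) = -9/2 + Y²/2
U(I) = 8 (U(I) = -9/2 + (½)*(-5)² = -9/2 + (½)*25 = -9/2 + 25/2 = 8)
O(H) = -4*H
P = 8
-56 + 22*x(O(h(-5)), P) = -56 + 22*9 = -56 + 198 = 142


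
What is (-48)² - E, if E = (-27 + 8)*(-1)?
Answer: 2285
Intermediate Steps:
E = 19 (E = -19*(-1) = 19)
(-48)² - E = (-48)² - 1*19 = 2304 - 19 = 2285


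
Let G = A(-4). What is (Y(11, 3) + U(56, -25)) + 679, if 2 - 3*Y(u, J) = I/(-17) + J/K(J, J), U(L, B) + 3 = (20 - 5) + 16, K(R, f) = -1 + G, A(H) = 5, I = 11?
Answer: 48119/68 ≈ 707.63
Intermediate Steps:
G = 5
K(R, f) = 4 (K(R, f) = -1 + 5 = 4)
U(L, B) = 28 (U(L, B) = -3 + ((20 - 5) + 16) = -3 + (15 + 16) = -3 + 31 = 28)
Y(u, J) = 15/17 - J/12 (Y(u, J) = ⅔ - (11/(-17) + J/4)/3 = ⅔ - (11*(-1/17) + J*(¼))/3 = ⅔ - (-11/17 + J/4)/3 = ⅔ + (11/51 - J/12) = 15/17 - J/12)
(Y(11, 3) + U(56, -25)) + 679 = ((15/17 - 1/12*3) + 28) + 679 = ((15/17 - ¼) + 28) + 679 = (43/68 + 28) + 679 = 1947/68 + 679 = 48119/68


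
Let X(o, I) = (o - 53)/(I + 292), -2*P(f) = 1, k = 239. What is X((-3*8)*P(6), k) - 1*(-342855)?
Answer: 182055964/531 ≈ 3.4286e+5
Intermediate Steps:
P(f) = -1/2 (P(f) = -1/2*1 = -1/2)
X(o, I) = (-53 + o)/(292 + I)
X((-3*8)*P(6), k) - 1*(-342855) = (-53 - 3*8*(-1/2))/(292 + 239) - 1*(-342855) = (-53 - 24*(-1/2))/531 + 342855 = (-53 + 12)/531 + 342855 = (1/531)*(-41) + 342855 = -41/531 + 342855 = 182055964/531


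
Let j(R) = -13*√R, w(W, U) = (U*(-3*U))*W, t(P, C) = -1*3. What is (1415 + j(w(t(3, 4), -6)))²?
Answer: 1394761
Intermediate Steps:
t(P, C) = -3
w(W, U) = -3*W*U² (w(W, U) = (-3*U²)*W = -3*W*U²)
(1415 + j(w(t(3, 4), -6)))² = (1415 - 13*√(-3*(-3)*(-6)²))² = (1415 - 13*√(-3*(-3)*36))² = (1415 - 13*√324)² = (1415 - 13*18)² = (1415 - 234)² = 1181² = 1394761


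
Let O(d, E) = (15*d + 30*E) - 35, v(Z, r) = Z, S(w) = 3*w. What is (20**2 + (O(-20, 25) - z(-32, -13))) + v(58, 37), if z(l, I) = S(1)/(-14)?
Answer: 12225/14 ≈ 873.21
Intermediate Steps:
O(d, E) = -35 + 15*d + 30*E
z(l, I) = -3/14 (z(l, I) = (3*1)/(-14) = 3*(-1/14) = -3/14)
(20**2 + (O(-20, 25) - z(-32, -13))) + v(58, 37) = (20**2 + ((-35 + 15*(-20) + 30*25) - 1*(-3/14))) + 58 = (400 + ((-35 - 300 + 750) + 3/14)) + 58 = (400 + (415 + 3/14)) + 58 = (400 + 5813/14) + 58 = 11413/14 + 58 = 12225/14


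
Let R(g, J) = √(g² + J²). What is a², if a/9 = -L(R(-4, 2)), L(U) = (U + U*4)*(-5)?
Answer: 1012500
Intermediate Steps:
R(g, J) = √(J² + g²)
L(U) = -25*U (L(U) = (U + 4*U)*(-5) = (5*U)*(-5) = -25*U)
a = 450*√5 (a = 9*(-(-25)*√(2² + (-4)²)) = 9*(-(-25)*√(4 + 16)) = 9*(-(-25)*√20) = 9*(-(-25)*2*√5) = 9*(-(-50)*√5) = 9*(50*√5) = 450*√5 ≈ 1006.2)
a² = (450*√5)² = 1012500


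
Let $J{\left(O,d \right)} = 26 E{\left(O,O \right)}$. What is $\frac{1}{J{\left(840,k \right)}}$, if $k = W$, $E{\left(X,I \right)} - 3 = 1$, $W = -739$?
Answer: $\frac{1}{104} \approx 0.0096154$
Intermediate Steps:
$E{\left(X,I \right)} = 4$ ($E{\left(X,I \right)} = 3 + 1 = 4$)
$k = -739$
$J{\left(O,d \right)} = 104$ ($J{\left(O,d \right)} = 26 \cdot 4 = 104$)
$\frac{1}{J{\left(840,k \right)}} = \frac{1}{104}$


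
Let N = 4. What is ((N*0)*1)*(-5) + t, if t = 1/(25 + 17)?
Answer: 1/42 ≈ 0.023810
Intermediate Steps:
t = 1/42 ≈ 0.023810
((N*0)*1)*(-5) + t = ((4*0)*1)*(-5) + 1/42 = (0*1)*(-5) + 1/42 = 0*(-5) + 1/42 = 0 + 1/42 = 1/42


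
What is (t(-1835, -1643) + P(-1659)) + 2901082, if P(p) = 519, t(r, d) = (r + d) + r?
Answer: 2896288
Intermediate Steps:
t(r, d) = d + 2*r (t(r, d) = (d + r) + r = d + 2*r)
(t(-1835, -1643) + P(-1659)) + 2901082 = ((-1643 + 2*(-1835)) + 519) + 2901082 = ((-1643 - 3670) + 519) + 2901082 = (-5313 + 519) + 2901082 = -4794 + 2901082 = 2896288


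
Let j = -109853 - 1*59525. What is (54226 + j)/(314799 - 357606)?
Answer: 38384/14269 ≈ 2.6900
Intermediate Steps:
j = -169378 (j = -109853 - 59525 = -169378)
(54226 + j)/(314799 - 357606) = (54226 - 169378)/(314799 - 357606) = -115152/(-42807) = -115152*(-1/42807) = 38384/14269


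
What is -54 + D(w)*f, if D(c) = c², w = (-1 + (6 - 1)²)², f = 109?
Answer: 36163530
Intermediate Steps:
w = 576 (w = (-1 + 5²)² = (-1 + 25)² = 24² = 576)
-54 + D(w)*f = -54 + 576²*109 = -54 + 331776*109 = -54 + 36163584 = 36163530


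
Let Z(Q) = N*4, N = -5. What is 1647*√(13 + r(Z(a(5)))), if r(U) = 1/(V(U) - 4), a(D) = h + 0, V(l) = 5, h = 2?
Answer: 1647*√14 ≈ 6162.5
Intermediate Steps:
a(D) = 2 (a(D) = 2 + 0 = 2)
Z(Q) = -20 (Z(Q) = -5*4 = -20)
r(U) = 1 (r(U) = 1/(5 - 4) = 1/1 = 1)
1647*√(13 + r(Z(a(5)))) = 1647*√(13 + 1) = 1647*√14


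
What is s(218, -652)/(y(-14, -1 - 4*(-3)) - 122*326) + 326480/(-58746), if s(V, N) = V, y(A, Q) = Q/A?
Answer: -90984779956/16355444487 ≈ -5.5630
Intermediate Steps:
s(218, -652)/(y(-14, -1 - 4*(-3)) - 122*326) + 326480/(-58746) = 218/((-1 - 4*(-3))/(-14) - 122*326) + 326480/(-58746) = 218/((-1 + 12)*(-1/14) - 39772) + 326480*(-1/58746) = 218/(11*(-1/14) - 39772) - 163240/29373 = 218/(-11/14 - 39772) - 163240/29373 = 218/(-556819/14) - 163240/29373 = 218*(-14/556819) - 163240/29373 = -3052/556819 - 163240/29373 = -90984779956/16355444487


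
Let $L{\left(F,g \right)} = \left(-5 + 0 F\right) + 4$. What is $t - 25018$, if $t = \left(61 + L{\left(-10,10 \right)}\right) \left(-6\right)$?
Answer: $-25378$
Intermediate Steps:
$L{\left(F,g \right)} = -1$ ($L{\left(F,g \right)} = \left(-5 + 0\right) + 4 = -5 + 4 = -1$)
$t = -360$ ($t = \left(61 - 1\right) \left(-6\right) = 60 \left(-6\right) = -360$)
$t - 25018 = -360 - 25018 = -25378$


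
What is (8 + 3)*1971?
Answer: 21681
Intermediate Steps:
(8 + 3)*1971 = 11*1971 = 21681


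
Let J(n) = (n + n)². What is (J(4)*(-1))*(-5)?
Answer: 320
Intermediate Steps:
J(n) = 4*n² (J(n) = (2*n)² = 4*n²)
(J(4)*(-1))*(-5) = ((4*4²)*(-1))*(-5) = ((4*16)*(-1))*(-5) = (64*(-1))*(-5) = -64*(-5) = 320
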